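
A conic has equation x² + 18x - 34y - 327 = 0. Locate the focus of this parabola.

(-9, -7/2)

Only x is squared. Complete the square in x: (x + 9)² = 34(y + 12).
Vertex (-9, -12); 4p = 34 so p = 17/2. Opens up.
Focus is p units from the vertex along the axis: (h, k + p).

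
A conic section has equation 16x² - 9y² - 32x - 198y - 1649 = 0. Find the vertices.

(-5, -11) and (7, -11)

16(x² - 2x) -9(y² + 22y) = 1649
Complete the square: 16(x - 1)² -9(y + 11)² = 1649 + 16 - 1089 = 576
Divide by 576: (x - 1)²/36 - (y + 11)²/64 = 1
Hyperbola, center (1, -11), transverse axis horizontal; a² = 36, b² = 64.
a = 6. Vertices at (h ± a, k).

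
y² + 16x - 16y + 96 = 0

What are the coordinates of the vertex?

Only y is squared. Complete the square in y: (y - 8)² = -16(x + 2).
Vertex (-2, 8); 4p = -16 so p = -4. Opens left.

(-2, 8)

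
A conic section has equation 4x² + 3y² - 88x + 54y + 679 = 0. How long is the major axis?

8

Rearranging, 4(x² - 22x) + 3(y² + 18y) = -679.
Completing the square gives 4(x - 11)² + 3(y + 9)² = -679 + 484 + 243 = 48.
Divide by 48: (x - 11)²/12 + (y + 9)²/16 = 1
Ellipse, center (11, -9), major axis vertical; a² = 16, b² = 12.
a² = 16 so a = 4; the major axis has length 2a = 8.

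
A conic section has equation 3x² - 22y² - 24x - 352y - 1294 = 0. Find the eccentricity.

Group the x- and y-terms: 3(x² - 8x) -22(y² + 16y) = 1294
Completing the square gives 3(x - 4)² -22(y + 8)² = 1294 + 48 - 1408 = -66.
Divide through by -66 to get (y + 8)²/3 - (x - 4)²/22 = 1.
Hyperbola, center (4, -8), transverse axis vertical; a² = 3, b² = 22.
c² = a² + b² = 25, so c = 5.
e = c/a = 5/√3 = 5√3/3.

e = 5√3/3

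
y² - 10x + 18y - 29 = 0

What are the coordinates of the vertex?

(-11, -9)

Only y is squared. Complete the square in y: (y + 9)² = 10(x + 11).
Vertex (-11, -9); 4p = 10 so p = 5/2. Opens right.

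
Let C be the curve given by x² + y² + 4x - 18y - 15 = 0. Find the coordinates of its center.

Group the x- and y-terms: (x² + 4x) + (y² - 18y) = 15
Complete the square in x and y: (x + 2)² + (y - 9)² = 15 + 4 + 81 = 100
So (x + 2)² + (y - 9)² = 100.
Circle centered at (-2, 9) with r² = 100.

(-2, 9)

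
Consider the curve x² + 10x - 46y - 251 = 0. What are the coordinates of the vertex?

Only x is squared. Complete the square in x: (x + 5)² = 46(y + 6).
Vertex (-5, -6); 4p = 46 so p = 23/2. Opens up.

(-5, -6)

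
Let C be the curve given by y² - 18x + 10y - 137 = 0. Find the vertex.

Only y is squared. Complete the square in y: (y + 5)² = 18(x + 9).
Vertex (-9, -5); 4p = 18 so p = 9/2. Opens right.

(-9, -5)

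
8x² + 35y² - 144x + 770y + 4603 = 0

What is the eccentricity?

e = 3√105/35

Group the x- and y-terms: 8(x² - 18x) + 35(y² + 22y) = -4603
Complete the square: 8(x - 9)² + 35(y + 11)² = -4603 + 648 + 4235 = 280
Divide through by 280 to get (x - 9)²/35 + (y + 11)²/8 = 1.
Ellipse, center (9, -11), major axis horizontal; a² = 35, b² = 8.
c² = a² - b² = 27, so c = 3√3.
e = c/a = 3√3/√35 = 3√105/35.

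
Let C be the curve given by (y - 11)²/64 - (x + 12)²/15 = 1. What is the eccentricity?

Center (-12, 11). The positive term is the y-term, so the transverse axis is vertical; a² = 64, b² = 15.
c² = a² + b² = 79, so c = √79.
e = c/a = √79/8.

e = √79/8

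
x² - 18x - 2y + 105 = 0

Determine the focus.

Only x is squared. Complete the square in x: (x - 9)² = 2(y - 12).
Vertex (9, 12); 4p = 2 so p = 1/2. Opens up.
Focus is p units from the vertex along the axis: (h, k + p).

(9, 25/2)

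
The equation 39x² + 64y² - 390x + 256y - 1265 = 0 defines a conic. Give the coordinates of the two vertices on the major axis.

Group the x- and y-terms: 39(x² - 10x) + 64(y² + 4y) = 1265
Completing the square gives 39(x - 5)² + 64(y + 2)² = 1265 + 975 + 256 = 2496.
Dividing both sides by 2496: (x - 5)²/64 + (y + 2)²/39 = 1
Ellipse, center (5, -2), major axis horizontal; a² = 64, b² = 39.
a = 8. Vertices at (h ± a, k).

(-3, -2) and (13, -2)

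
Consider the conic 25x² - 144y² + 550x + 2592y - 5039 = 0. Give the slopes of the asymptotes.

Rearranging, 25(x² + 22x) -144(y² - 18y) = 5039.
Completing the square gives 25(x + 11)² -144(y - 9)² = 5039 + 3025 - 11664 = -3600.
Dividing both sides by -3600: (y - 9)²/25 - (x + 11)²/144 = 1
Hyperbola, center (-11, 9), transverse axis vertical; a² = 25, b² = 144.
For a vertical hyperbola the asymptotes have slope ±a/b.
Here that is ±5/12.

5/12 and -5/12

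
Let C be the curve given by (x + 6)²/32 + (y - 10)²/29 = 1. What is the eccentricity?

e = √6/8

Center (-6, 10). The larger denominator 32 sits under the x-term, so the major axis is horizontal; a² = 32, b² = 29.
c² = a² - b² = 3, so c = √3.
e = c/a = √3/4√2 = √6/8.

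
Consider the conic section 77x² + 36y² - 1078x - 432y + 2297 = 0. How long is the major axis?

Rearranging, 77(x² - 14x) + 36(y² - 12y) = -2297.
Completing the square gives 77(x - 7)² + 36(y - 6)² = -2297 + 3773 + 1296 = 2772.
Divide through by 2772 to get (x - 7)²/36 + (y - 6)²/77 = 1.
Ellipse, center (7, 6), major axis vertical; a² = 77, b² = 36.
a² = 77 so a = √77; the major axis has length 2a = 2√77.

2√77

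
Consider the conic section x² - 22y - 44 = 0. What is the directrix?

y = -15/2

Only x is squared. Complete the square in x: x² = 22(y + 2).
Vertex (0, -2); 4p = 22 so p = 11/2. Opens up.
Directrix is the horizontal line y = k − p = -2 − (11/2) = -15/2.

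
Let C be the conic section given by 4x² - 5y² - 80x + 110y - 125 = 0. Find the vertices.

(10, 7) and (10, 15)

Collect terms: 4(x² - 20x) -5(y² - 22y) = 125
Completing the square gives 4(x - 10)² -5(y - 11)² = 125 + 400 - 605 = -80.
Divide by -80: (y - 11)²/16 - (x - 10)²/20 = 1
Hyperbola, center (10, 11), transverse axis vertical; a² = 16, b² = 20.
a = 4. Vertices at (h, k ± a).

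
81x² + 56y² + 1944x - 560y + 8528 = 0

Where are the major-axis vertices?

Collect terms: 81(x² + 24x) + 56(y² - 10y) = -8528
Complete the square in x and y: 81(x + 12)² + 56(y - 5)² = -8528 + 11664 + 1400 = 4536
Divide by 4536: (x + 12)²/56 + (y - 5)²/81 = 1
Ellipse, center (-12, 5), major axis vertical; a² = 81, b² = 56.
a = 9. Vertices at (h, k ± a).

(-12, -4) and (-12, 14)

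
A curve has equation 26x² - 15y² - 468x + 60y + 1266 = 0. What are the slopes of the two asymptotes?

√390/15 and -√390/15

Collect terms: 26(x² - 18x) -15(y² - 4y) = -1266
Completing the square gives 26(x - 9)² -15(y - 2)² = -1266 + 2106 - 60 = 780.
Dividing both sides by 780: (x - 9)²/30 - (y - 2)²/52 = 1
Hyperbola, center (9, 2), transverse axis horizontal; a² = 30, b² = 52.
For a horizontal hyperbola the asymptotes have slope ±b/a.
Here that is ±2√13/√30 = ±√390/15.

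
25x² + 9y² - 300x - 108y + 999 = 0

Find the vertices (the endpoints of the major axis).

Collect terms: 25(x² - 12x) + 9(y² - 12y) = -999
Complete the square in x and y: 25(x - 6)² + 9(y - 6)² = -999 + 900 + 324 = 225
Dividing both sides by 225: (x - 6)²/9 + (y - 6)²/25 = 1
Ellipse, center (6, 6), major axis vertical; a² = 25, b² = 9.
a = 5. Vertices at (h, k ± a).

(6, 1) and (6, 11)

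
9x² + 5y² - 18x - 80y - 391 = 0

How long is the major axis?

24

Group: 9(x² - 2x) + 5(y² - 16y) = 391
Complete the square in x and y: 9(x - 1)² + 5(y - 8)² = 391 + 9 + 320 = 720
Dividing both sides by 720: (x - 1)²/80 + (y - 8)²/144 = 1
Ellipse, center (1, 8), major axis vertical; a² = 144, b² = 80.
a² = 144 so a = 12; the major axis has length 2a = 24.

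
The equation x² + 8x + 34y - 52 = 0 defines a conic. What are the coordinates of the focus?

(-4, -13/2)

Only x is squared. Complete the square in x: (x + 4)² = -34(y - 2).
Vertex (-4, 2); 4p = -34 so p = -17/2. Opens down.
Focus is p units from the vertex along the axis: (h, k + p).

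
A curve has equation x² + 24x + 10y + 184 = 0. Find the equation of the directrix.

Only x is squared. Complete the square in x: (x + 12)² = -10(y + 4).
Vertex (-12, -4); 4p = -10 so p = -5/2. Opens down.
Directrix is the horizontal line y = k − p = -4 − (-5/2) = -3/2.

y = -3/2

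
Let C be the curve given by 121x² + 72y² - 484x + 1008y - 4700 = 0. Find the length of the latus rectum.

144/11

Group the x- and y-terms: 121(x² - 4x) + 72(y² + 14y) = 4700
Complete the square in x and y: 121(x - 2)² + 72(y + 7)² = 4700 + 484 + 3528 = 8712
Dividing both sides by 8712: (x - 2)²/72 + (y + 7)²/121 = 1
Ellipse, center (2, -7), major axis vertical; a² = 121, b² = 72.
Latus rectum length = 2b²/a = 2·72/11 = 144/11.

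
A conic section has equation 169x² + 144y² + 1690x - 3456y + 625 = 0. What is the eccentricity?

Group the x- and y-terms: 169(x² + 10x) + 144(y² - 24y) = -625
169(x + 5)² + 144(y - 12)² = -625 + 4225 + 20736 = 24336
Divide through by 24336 to get (x + 5)²/144 + (y - 12)²/169 = 1.
Ellipse, center (-5, 12), major axis vertical; a² = 169, b² = 144.
c² = a² - b² = 25, so c = 5.
e = c/a = 5/13.

e = 5/13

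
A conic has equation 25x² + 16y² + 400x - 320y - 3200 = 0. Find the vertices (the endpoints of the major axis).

Group: 25(x² + 16x) + 16(y² - 20y) = 3200
25(x + 8)² + 16(y - 10)² = 3200 + 1600 + 1600 = 6400
Dividing both sides by 6400: (x + 8)²/256 + (y - 10)²/400 = 1
Ellipse, center (-8, 10), major axis vertical; a² = 400, b² = 256.
a = 20. Vertices at (h, k ± a).

(-8, -10) and (-8, 30)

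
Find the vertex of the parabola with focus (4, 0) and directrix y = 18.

(4, 9)

The vertex is the midpoint between the focus and the directrix along the axis of symmetry.
Axis is vertical (directrix is horizontal). Vertex y-coordinate = (0 + 18)/2 = 9; x-coordinate = 4.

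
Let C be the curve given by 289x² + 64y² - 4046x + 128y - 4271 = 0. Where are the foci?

Group: 289(x² - 14x) + 64(y² + 2y) = 4271
Complete the square in x and y: 289(x - 7)² + 64(y + 1)² = 4271 + 14161 + 64 = 18496
Dividing both sides by 18496: (x - 7)²/64 + (y + 1)²/289 = 1
Ellipse, center (7, -1), major axis vertical; a² = 289, b² = 64.
c² = a² - b² = 289 - 64 = 225, so c = 15.
Foci lie on the vertical axis through the center: (h, k ± c).

(7, -16) and (7, 14)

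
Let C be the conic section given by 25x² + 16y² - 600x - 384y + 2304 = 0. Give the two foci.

(12, 3) and (12, 21)

Group the x- and y-terms: 25(x² - 24x) + 16(y² - 24y) = -2304
Complete the square in x and y: 25(x - 12)² + 16(y - 12)² = -2304 + 3600 + 2304 = 3600
Dividing both sides by 3600: (x - 12)²/144 + (y - 12)²/225 = 1
Ellipse, center (12, 12), major axis vertical; a² = 225, b² = 144.
c² = a² - b² = 225 - 144 = 81, so c = 9.
Foci lie on the vertical axis through the center: (h, k ± c).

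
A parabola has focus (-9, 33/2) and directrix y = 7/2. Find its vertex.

(-9, 10)

The vertex is the midpoint between the focus and the directrix along the axis of symmetry.
Axis is vertical (directrix is horizontal). Vertex y-coordinate = (33/2 + 7/2)/2 = 10; x-coordinate = -9.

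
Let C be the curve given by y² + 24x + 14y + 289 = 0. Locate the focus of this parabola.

Only y is squared. Complete the square in y: (y + 7)² = -24(x + 10).
Vertex (-10, -7); 4p = -24 so p = -6. Opens left.
Focus is p units from the vertex along the axis: (h + p, k).

(-16, -7)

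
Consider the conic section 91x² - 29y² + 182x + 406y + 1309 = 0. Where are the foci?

(-1, 7 - 2√30) and (-1, 7 + 2√30)

Group: 91(x² + 2x) -29(y² - 14y) = -1309
Completing the square gives 91(x + 1)² -29(y - 7)² = -1309 + 91 - 1421 = -2639.
Dividing both sides by -2639: (y - 7)²/91 - (x + 1)²/29 = 1
Hyperbola, center (-1, 7), transverse axis vertical; a² = 91, b² = 29.
c² = a² + b² = 91 + 29 = 120, so c = 2√30.
Foci lie on the vertical axis through the center: (h, k ± c).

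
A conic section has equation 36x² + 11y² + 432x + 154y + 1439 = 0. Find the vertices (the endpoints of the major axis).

(-6, -13) and (-6, -1)

Group the x- and y-terms: 36(x² + 12x) + 11(y² + 14y) = -1439
Complete the square: 36(x + 6)² + 11(y + 7)² = -1439 + 1296 + 539 = 396
Dividing both sides by 396: (x + 6)²/11 + (y + 7)²/36 = 1
Ellipse, center (-6, -7), major axis vertical; a² = 36, b² = 11.
a = 6. Vertices at (h, k ± a).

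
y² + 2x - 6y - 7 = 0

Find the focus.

Only y is squared. Complete the square in y: (y - 3)² = -2(x - 8).
Vertex (8, 3); 4p = -2 so p = -1/2. Opens left.
Focus is p units from the vertex along the axis: (h + p, k).

(15/2, 3)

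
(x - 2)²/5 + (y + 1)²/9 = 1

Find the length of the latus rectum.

10/3

Center (2, -1). The larger denominator 9 sits under the y-term, so the major axis is vertical; a² = 9, b² = 5.
Latus rectum length = 2b²/a = 2·5/3 = 10/3.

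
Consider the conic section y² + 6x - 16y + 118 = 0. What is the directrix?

Only y is squared. Complete the square in y: (y - 8)² = -6(x + 9).
Vertex (-9, 8); 4p = -6 so p = -3/2. Opens left.
Directrix is the vertical line x = h − p = -9 − (-3/2) = -15/2.

x = -15/2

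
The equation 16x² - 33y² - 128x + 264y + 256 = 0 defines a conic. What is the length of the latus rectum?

Collect terms: 16(x² - 8x) -33(y² - 8y) = -256
16(x - 4)² -33(y - 4)² = -256 + 256 - 528 = -528
Dividing both sides by -528: (y - 4)²/16 - (x - 4)²/33 = 1
Hyperbola, center (4, 4), transverse axis vertical; a² = 16, b² = 33.
Latus rectum length = 2b²/a = 2·33/4 = 33/2.

33/2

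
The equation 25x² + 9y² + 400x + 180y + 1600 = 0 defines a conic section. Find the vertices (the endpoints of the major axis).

(-8, -20) and (-8, 0)

Collect terms: 25(x² + 16x) + 9(y² + 20y) = -1600
Complete the square in x and y: 25(x + 8)² + 9(y + 10)² = -1600 + 1600 + 900 = 900
Divide by 900: (x + 8)²/36 + (y + 10)²/100 = 1
Ellipse, center (-8, -10), major axis vertical; a² = 100, b² = 36.
a = 10. Vertices at (h, k ± a).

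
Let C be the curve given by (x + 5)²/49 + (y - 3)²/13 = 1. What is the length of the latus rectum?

26/7

Center (-5, 3). The larger denominator 49 sits under the x-term, so the major axis is horizontal; a² = 49, b² = 13.
Latus rectum length = 2b²/a = 2·13/7 = 26/7.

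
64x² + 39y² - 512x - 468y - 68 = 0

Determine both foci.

(4, 1) and (4, 11)

Collect terms: 64(x² - 8x) + 39(y² - 12y) = 68
64(x - 4)² + 39(y - 6)² = 68 + 1024 + 1404 = 2496
Divide through by 2496 to get (x - 4)²/39 + (y - 6)²/64 = 1.
Ellipse, center (4, 6), major axis vertical; a² = 64, b² = 39.
c² = a² - b² = 64 - 39 = 25, so c = 5.
Foci lie on the vertical axis through the center: (h, k ± c).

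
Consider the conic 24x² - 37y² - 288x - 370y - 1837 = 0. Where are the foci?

Rearranging, 24(x² - 12x) -37(y² + 10y) = 1837.
24(x - 6)² -37(y + 5)² = 1837 + 864 - 925 = 1776
Divide through by 1776 to get (x - 6)²/74 - (y + 5)²/48 = 1.
Hyperbola, center (6, -5), transverse axis horizontal; a² = 74, b² = 48.
c² = a² + b² = 74 + 48 = 122, so c = √122.
Foci lie on the horizontal axis through the center: (h ± c, k).

(6 - √122, -5) and (6 + √122, -5)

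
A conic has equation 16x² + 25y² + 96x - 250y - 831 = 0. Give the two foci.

(-9, 5) and (3, 5)

Group the x- and y-terms: 16(x² + 6x) + 25(y² - 10y) = 831
Complete the square in x and y: 16(x + 3)² + 25(y - 5)² = 831 + 144 + 625 = 1600
Divide by 1600: (x + 3)²/100 + (y - 5)²/64 = 1
Ellipse, center (-3, 5), major axis horizontal; a² = 100, b² = 64.
c² = a² - b² = 100 - 64 = 36, so c = 6.
Foci lie on the horizontal axis through the center: (h ± c, k).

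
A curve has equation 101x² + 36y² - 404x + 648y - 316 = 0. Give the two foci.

Collect terms: 101(x² - 4x) + 36(y² + 18y) = 316
Complete the square: 101(x - 2)² + 36(y + 9)² = 316 + 404 + 2916 = 3636
Divide through by 3636 to get (x - 2)²/36 + (y + 9)²/101 = 1.
Ellipse, center (2, -9), major axis vertical; a² = 101, b² = 36.
c² = a² - b² = 101 - 36 = 65, so c = √65.
Foci lie on the vertical axis through the center: (h, k ± c).

(2, -9 - √65) and (2, -9 + √65)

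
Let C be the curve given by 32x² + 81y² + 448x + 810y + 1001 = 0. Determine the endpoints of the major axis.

(-16, -5) and (2, -5)

Group the x- and y-terms: 32(x² + 14x) + 81(y² + 10y) = -1001
Completing the square gives 32(x + 7)² + 81(y + 5)² = -1001 + 1568 + 2025 = 2592.
Divide by 2592: (x + 7)²/81 + (y + 5)²/32 = 1
Ellipse, center (-7, -5), major axis horizontal; a² = 81, b² = 32.
a = 9. Vertices at (h ± a, k).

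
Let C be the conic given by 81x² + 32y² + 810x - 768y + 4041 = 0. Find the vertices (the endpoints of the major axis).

Rearranging, 81(x² + 10x) + 32(y² - 24y) = -4041.
Complete the square: 81(x + 5)² + 32(y - 12)² = -4041 + 2025 + 4608 = 2592
Divide by 2592: (x + 5)²/32 + (y - 12)²/81 = 1
Ellipse, center (-5, 12), major axis vertical; a² = 81, b² = 32.
a = 9. Vertices at (h, k ± a).

(-5, 3) and (-5, 21)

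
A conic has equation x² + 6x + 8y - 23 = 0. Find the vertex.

(-3, 4)

Only x is squared. Complete the square in x: (x + 3)² = -8(y - 4).
Vertex (-3, 4); 4p = -8 so p = -2. Opens down.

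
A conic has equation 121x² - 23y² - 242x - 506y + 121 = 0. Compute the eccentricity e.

e = 12/11

Group the x- and y-terms: 121(x² - 2x) -23(y² + 22y) = -121
Completing the square gives 121(x - 1)² -23(y + 11)² = -121 + 121 - 2783 = -2783.
Dividing both sides by -2783: (y + 11)²/121 - (x - 1)²/23 = 1
Hyperbola, center (1, -11), transverse axis vertical; a² = 121, b² = 23.
c² = a² + b² = 144, so c = 12.
e = c/a = 12/11.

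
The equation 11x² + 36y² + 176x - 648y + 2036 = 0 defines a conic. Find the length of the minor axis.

4√11

Collect terms: 11(x² + 16x) + 36(y² - 18y) = -2036
Completing the square gives 11(x + 8)² + 36(y - 9)² = -2036 + 704 + 2916 = 1584.
Divide by 1584: (x + 8)²/144 + (y - 9)²/44 = 1
Ellipse, center (-8, 9), major axis horizontal; a² = 144, b² = 44.
b² = 44 so b = 2√11; the minor axis has length 2b = 4√11.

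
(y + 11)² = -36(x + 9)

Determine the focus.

Vertex (-9, -11); 4p = -36 so p = -9. Opens left.
Focus is p units from the vertex along the axis: (h + p, k).

(-18, -11)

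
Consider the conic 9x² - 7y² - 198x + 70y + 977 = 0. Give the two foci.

9(x² - 22x) -7(y² - 10y) = -977
Completing the square gives 9(x - 11)² -7(y - 5)² = -977 + 1089 - 175 = -63.
Divide through by -63 to get (y - 5)²/9 - (x - 11)²/7 = 1.
Hyperbola, center (11, 5), transverse axis vertical; a² = 9, b² = 7.
c² = a² + b² = 9 + 7 = 16, so c = 4.
Foci lie on the vertical axis through the center: (h, k ± c).

(11, 1) and (11, 9)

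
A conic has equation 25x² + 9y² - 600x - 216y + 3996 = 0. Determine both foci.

(12, 4) and (12, 20)

Group the x- and y-terms: 25(x² - 24x) + 9(y² - 24y) = -3996
25(x - 12)² + 9(y - 12)² = -3996 + 3600 + 1296 = 900
Dividing both sides by 900: (x - 12)²/36 + (y - 12)²/100 = 1
Ellipse, center (12, 12), major axis vertical; a² = 100, b² = 36.
c² = a² - b² = 100 - 36 = 64, so c = 8.
Foci lie on the vertical axis through the center: (h, k ± c).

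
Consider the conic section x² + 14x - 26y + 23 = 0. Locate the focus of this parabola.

Only x is squared. Complete the square in x: (x + 7)² = 26(y + 1).
Vertex (-7, -1); 4p = 26 so p = 13/2. Opens up.
Focus is p units from the vertex along the axis: (h, k + p).

(-7, 11/2)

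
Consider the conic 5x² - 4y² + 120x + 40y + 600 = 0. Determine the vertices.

(-14, 5) and (-10, 5)

Group the x- and y-terms: 5(x² + 24x) -4(y² - 10y) = -600
5(x + 12)² -4(y - 5)² = -600 + 720 - 100 = 20
Dividing both sides by 20: (x + 12)²/4 - (y - 5)²/5 = 1
Hyperbola, center (-12, 5), transverse axis horizontal; a² = 4, b² = 5.
a = 2. Vertices at (h ± a, k).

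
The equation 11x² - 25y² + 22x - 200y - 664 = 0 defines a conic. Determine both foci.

Collect terms: 11(x² + 2x) -25(y² + 8y) = 664
11(x + 1)² -25(y + 4)² = 664 + 11 - 400 = 275
Divide through by 275 to get (x + 1)²/25 - (y + 4)²/11 = 1.
Hyperbola, center (-1, -4), transverse axis horizontal; a² = 25, b² = 11.
c² = a² + b² = 25 + 11 = 36, so c = 6.
Foci lie on the horizontal axis through the center: (h ± c, k).

(-7, -4) and (5, -4)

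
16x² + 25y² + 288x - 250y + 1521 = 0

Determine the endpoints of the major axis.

(-14, 5) and (-4, 5)

Group the x- and y-terms: 16(x² + 18x) + 25(y² - 10y) = -1521
Complete the square in x and y: 16(x + 9)² + 25(y - 5)² = -1521 + 1296 + 625 = 400
Dividing both sides by 400: (x + 9)²/25 + (y - 5)²/16 = 1
Ellipse, center (-9, 5), major axis horizontal; a² = 25, b² = 16.
a = 5. Vertices at (h ± a, k).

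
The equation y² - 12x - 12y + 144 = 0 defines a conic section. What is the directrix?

Only y is squared. Complete the square in y: (y - 6)² = 12(x - 9).
Vertex (9, 6); 4p = 12 so p = 3. Opens right.
Directrix is the vertical line x = h − p = 9 − (3) = 6.

x = 6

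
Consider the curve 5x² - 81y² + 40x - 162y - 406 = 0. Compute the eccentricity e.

e = √86/9

5(x² + 8x) -81(y² + 2y) = 406
Complete the square: 5(x + 4)² -81(y + 1)² = 406 + 80 - 81 = 405
Divide through by 405 to get (x + 4)²/81 - (y + 1)²/5 = 1.
Hyperbola, center (-4, -1), transverse axis horizontal; a² = 81, b² = 5.
c² = a² + b² = 86, so c = √86.
e = c/a = √86/9.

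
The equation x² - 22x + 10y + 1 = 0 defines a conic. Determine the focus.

(11, 19/2)

Only x is squared. Complete the square in x: (x - 11)² = -10(y - 12).
Vertex (11, 12); 4p = -10 so p = -5/2. Opens down.
Focus is p units from the vertex along the axis: (h, k + p).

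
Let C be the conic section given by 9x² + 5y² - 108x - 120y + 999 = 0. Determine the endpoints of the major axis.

(6, 9) and (6, 15)

Group: 9(x² - 12x) + 5(y² - 24y) = -999
Complete the square in x and y: 9(x - 6)² + 5(y - 12)² = -999 + 324 + 720 = 45
Divide through by 45 to get (x - 6)²/5 + (y - 12)²/9 = 1.
Ellipse, center (6, 12), major axis vertical; a² = 9, b² = 5.
a = 3. Vertices at (h, k ± a).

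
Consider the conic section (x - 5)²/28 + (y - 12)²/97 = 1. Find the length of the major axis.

Center (5, 12). The larger denominator 97 sits under the y-term, so the major axis is vertical; a² = 97, b² = 28.
a² = 97 so a = √97; the major axis has length 2a = 2√97.

2√97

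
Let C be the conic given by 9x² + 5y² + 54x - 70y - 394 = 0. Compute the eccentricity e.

e = 2/3

9(x² + 6x) + 5(y² - 14y) = 394
Complete the square: 9(x + 3)² + 5(y - 7)² = 394 + 81 + 245 = 720
Divide through by 720 to get (x + 3)²/80 + (y - 7)²/144 = 1.
Ellipse, center (-3, 7), major axis vertical; a² = 144, b² = 80.
c² = a² - b² = 64, so c = 8.
e = c/a = 8/12 = 2/3.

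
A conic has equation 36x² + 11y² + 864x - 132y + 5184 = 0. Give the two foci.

(-12, 1) and (-12, 11)

Group: 36(x² + 24x) + 11(y² - 12y) = -5184
36(x + 12)² + 11(y - 6)² = -5184 + 5184 + 396 = 396
Divide by 396: (x + 12)²/11 + (y - 6)²/36 = 1
Ellipse, center (-12, 6), major axis vertical; a² = 36, b² = 11.
c² = a² - b² = 36 - 11 = 25, so c = 5.
Foci lie on the vertical axis through the center: (h, k ± c).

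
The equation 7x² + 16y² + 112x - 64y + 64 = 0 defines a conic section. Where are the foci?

(-14, 2) and (-2, 2)

Rearranging, 7(x² + 16x) + 16(y² - 4y) = -64.
7(x + 8)² + 16(y - 2)² = -64 + 448 + 64 = 448
Divide by 448: (x + 8)²/64 + (y - 2)²/28 = 1
Ellipse, center (-8, 2), major axis horizontal; a² = 64, b² = 28.
c² = a² - b² = 64 - 28 = 36, so c = 6.
Foci lie on the horizontal axis through the center: (h ± c, k).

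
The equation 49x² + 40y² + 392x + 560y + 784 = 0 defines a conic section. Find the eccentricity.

e = 3/7

Collect terms: 49(x² + 8x) + 40(y² + 14y) = -784
49(x + 4)² + 40(y + 7)² = -784 + 784 + 1960 = 1960
Divide through by 1960 to get (x + 4)²/40 + (y + 7)²/49 = 1.
Ellipse, center (-4, -7), major axis vertical; a² = 49, b² = 40.
c² = a² - b² = 9, so c = 3.
e = c/a = 3/7.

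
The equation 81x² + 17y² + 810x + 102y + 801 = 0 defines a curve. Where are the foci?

(-5, -11) and (-5, 5)

Group: 81(x² + 10x) + 17(y² + 6y) = -801
Complete the square: 81(x + 5)² + 17(y + 3)² = -801 + 2025 + 153 = 1377
Divide through by 1377 to get (x + 5)²/17 + (y + 3)²/81 = 1.
Ellipse, center (-5, -3), major axis vertical; a² = 81, b² = 17.
c² = a² - b² = 81 - 17 = 64, so c = 8.
Foci lie on the vertical axis through the center: (h, k ± c).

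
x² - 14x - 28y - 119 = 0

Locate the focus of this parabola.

(7, 1)

Only x is squared. Complete the square in x: (x - 7)² = 28(y + 6).
Vertex (7, -6); 4p = 28 so p = 7. Opens up.
Focus is p units from the vertex along the axis: (h, k + p).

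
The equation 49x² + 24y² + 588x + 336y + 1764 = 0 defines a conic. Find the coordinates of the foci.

(-6, -12) and (-6, -2)

Group the x- and y-terms: 49(x² + 12x) + 24(y² + 14y) = -1764
Completing the square gives 49(x + 6)² + 24(y + 7)² = -1764 + 1764 + 1176 = 1176.
Divide by 1176: (x + 6)²/24 + (y + 7)²/49 = 1
Ellipse, center (-6, -7), major axis vertical; a² = 49, b² = 24.
c² = a² - b² = 49 - 24 = 25, so c = 5.
Foci lie on the vertical axis through the center: (h, k ± c).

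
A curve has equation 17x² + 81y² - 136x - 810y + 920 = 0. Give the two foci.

Rearranging, 17(x² - 8x) + 81(y² - 10y) = -920.
17(x - 4)² + 81(y - 5)² = -920 + 272 + 2025 = 1377
Dividing both sides by 1377: (x - 4)²/81 + (y - 5)²/17 = 1
Ellipse, center (4, 5), major axis horizontal; a² = 81, b² = 17.
c² = a² - b² = 81 - 17 = 64, so c = 8.
Foci lie on the horizontal axis through the center: (h ± c, k).

(-4, 5) and (12, 5)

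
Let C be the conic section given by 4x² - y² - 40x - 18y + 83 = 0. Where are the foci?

4(x² - 10x) -(y² + 18y) = -83
Complete the square in x and y: 4(x - 5)² -(y + 9)² = -83 + 100 - 81 = -64
Divide by -64: (y + 9)²/64 - (x - 5)²/16 = 1
Hyperbola, center (5, -9), transverse axis vertical; a² = 64, b² = 16.
c² = a² + b² = 64 + 16 = 80, so c = 4√5.
Foci lie on the vertical axis through the center: (h, k ± c).

(5, -9 - 4√5) and (5, -9 + 4√5)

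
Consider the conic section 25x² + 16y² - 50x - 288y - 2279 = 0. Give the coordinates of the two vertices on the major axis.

(1, -6) and (1, 24)

Group: 25(x² - 2x) + 16(y² - 18y) = 2279
Complete the square: 25(x - 1)² + 16(y - 9)² = 2279 + 25 + 1296 = 3600
Dividing both sides by 3600: (x - 1)²/144 + (y - 9)²/225 = 1
Ellipse, center (1, 9), major axis vertical; a² = 225, b² = 144.
a = 15. Vertices at (h, k ± a).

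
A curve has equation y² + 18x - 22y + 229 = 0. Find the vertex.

(-6, 11)

Only y is squared. Complete the square in y: (y - 11)² = -18(x + 6).
Vertex (-6, 11); 4p = -18 so p = -9/2. Opens left.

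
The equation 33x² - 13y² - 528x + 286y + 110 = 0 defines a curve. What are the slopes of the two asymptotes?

33(x² - 16x) -13(y² - 22y) = -110
Complete the square: 33(x - 8)² -13(y - 11)² = -110 + 2112 - 1573 = 429
Dividing both sides by 429: (x - 8)²/13 - (y - 11)²/33 = 1
Hyperbola, center (8, 11), transverse axis horizontal; a² = 13, b² = 33.
For a horizontal hyperbola the asymptotes have slope ±b/a.
Here that is ±√33/√13 = ±√429/13.

√429/13 and -√429/13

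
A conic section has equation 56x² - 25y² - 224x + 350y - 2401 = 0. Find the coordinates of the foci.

Group: 56(x² - 4x) -25(y² - 14y) = 2401
Complete the square in x and y: 56(x - 2)² -25(y - 7)² = 2401 + 224 - 1225 = 1400
Divide by 1400: (x - 2)²/25 - (y - 7)²/56 = 1
Hyperbola, center (2, 7), transverse axis horizontal; a² = 25, b² = 56.
c² = a² + b² = 25 + 56 = 81, so c = 9.
Foci lie on the horizontal axis through the center: (h ± c, k).

(-7, 7) and (11, 7)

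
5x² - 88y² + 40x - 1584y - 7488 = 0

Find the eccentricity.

e = √2046/44

Rearranging, 5(x² + 8x) -88(y² + 18y) = 7488.
Complete the square in x and y: 5(x + 4)² -88(y + 9)² = 7488 + 80 - 7128 = 440
Divide by 440: (x + 4)²/88 - (y + 9)²/5 = 1
Hyperbola, center (-4, -9), transverse axis horizontal; a² = 88, b² = 5.
c² = a² + b² = 93, so c = √93.
e = c/a = √93/2√22 = √2046/44.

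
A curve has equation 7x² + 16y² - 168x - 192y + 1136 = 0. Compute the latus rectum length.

7

Rearranging, 7(x² - 24x) + 16(y² - 12y) = -1136.
Complete the square in x and y: 7(x - 12)² + 16(y - 6)² = -1136 + 1008 + 576 = 448
Dividing both sides by 448: (x - 12)²/64 + (y - 6)²/28 = 1
Ellipse, center (12, 6), major axis horizontal; a² = 64, b² = 28.
Latus rectum length = 2b²/a = 2·28/8 = 7.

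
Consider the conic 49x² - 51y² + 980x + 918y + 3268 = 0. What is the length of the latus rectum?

102/7

Group: 49(x² + 20x) -51(y² - 18y) = -3268
Complete the square in x and y: 49(x + 10)² -51(y - 9)² = -3268 + 4900 - 4131 = -2499
Divide through by -2499 to get (y - 9)²/49 - (x + 10)²/51 = 1.
Hyperbola, center (-10, 9), transverse axis vertical; a² = 49, b² = 51.
Latus rectum length = 2b²/a = 2·51/7 = 102/7.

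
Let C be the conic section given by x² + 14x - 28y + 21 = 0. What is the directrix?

Only x is squared. Complete the square in x: (x + 7)² = 28(y + 1).
Vertex (-7, -1); 4p = 28 so p = 7. Opens up.
Directrix is the horizontal line y = k − p = -1 − (7) = -8.

y = -8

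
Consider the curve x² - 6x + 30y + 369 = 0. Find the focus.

(3, -39/2)

Only x is squared. Complete the square in x: (x - 3)² = -30(y + 12).
Vertex (3, -12); 4p = -30 so p = -15/2. Opens down.
Focus is p units from the vertex along the axis: (h, k + p).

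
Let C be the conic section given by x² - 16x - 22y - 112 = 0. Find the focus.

(8, -5/2)

Only x is squared. Complete the square in x: (x - 8)² = 22(y + 8).
Vertex (8, -8); 4p = 22 so p = 11/2. Opens up.
Focus is p units from the vertex along the axis: (h, k + p).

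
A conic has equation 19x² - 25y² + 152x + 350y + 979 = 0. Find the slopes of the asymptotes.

√19/5 and -√19/5

Group the x- and y-terms: 19(x² + 8x) -25(y² - 14y) = -979
Completing the square gives 19(x + 4)² -25(y - 7)² = -979 + 304 - 1225 = -1900.
Divide by -1900: (y - 7)²/76 - (x + 4)²/100 = 1
Hyperbola, center (-4, 7), transverse axis vertical; a² = 76, b² = 100.
For a vertical hyperbola the asymptotes have slope ±a/b.
Here that is ±2√19/10 = ±√19/5.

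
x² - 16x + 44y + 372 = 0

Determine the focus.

Only x is squared. Complete the square in x: (x - 8)² = -44(y + 7).
Vertex (8, -7); 4p = -44 so p = -11. Opens down.
Focus is p units from the vertex along the axis: (h, k + p).

(8, -18)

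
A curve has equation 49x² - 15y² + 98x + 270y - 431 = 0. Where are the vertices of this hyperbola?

(-1, 2) and (-1, 16)

Collect terms: 49(x² + 2x) -15(y² - 18y) = 431
Complete the square: 49(x + 1)² -15(y - 9)² = 431 + 49 - 1215 = -735
Divide by -735: (y - 9)²/49 - (x + 1)²/15 = 1
Hyperbola, center (-1, 9), transverse axis vertical; a² = 49, b² = 15.
a = 7. Vertices at (h, k ± a).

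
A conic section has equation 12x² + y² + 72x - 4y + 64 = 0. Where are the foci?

(-3, 2 - 2√11) and (-3, 2 + 2√11)

Rearranging, 12(x² + 6x) + (y² - 4y) = -64.
Complete the square in x and y: 12(x + 3)² + (y - 2)² = -64 + 108 + 4 = 48
Divide through by 48 to get (x + 3)²/4 + (y - 2)²/48 = 1.
Ellipse, center (-3, 2), major axis vertical; a² = 48, b² = 4.
c² = a² - b² = 48 - 4 = 44, so c = 2√11.
Foci lie on the vertical axis through the center: (h, k ± c).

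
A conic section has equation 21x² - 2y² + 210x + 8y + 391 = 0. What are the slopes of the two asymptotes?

Group: 21(x² + 10x) -2(y² - 4y) = -391
21(x + 5)² -2(y - 2)² = -391 + 525 - 8 = 126
Divide by 126: (x + 5)²/6 - (y - 2)²/63 = 1
Hyperbola, center (-5, 2), transverse axis horizontal; a² = 6, b² = 63.
For a horizontal hyperbola the asymptotes have slope ±b/a.
Here that is ±3√7/√6 = ±√42/2.

√42/2 and -√42/2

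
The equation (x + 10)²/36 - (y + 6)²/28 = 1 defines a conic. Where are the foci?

Center (-10, -6). The positive term is the x-term, so the transverse axis is horizontal; a² = 36, b² = 28.
c² = a² + b² = 36 + 28 = 64, so c = 8.
Foci lie on the horizontal axis through the center: (h ± c, k).

(-18, -6) and (-2, -6)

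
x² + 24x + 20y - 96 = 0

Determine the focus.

(-12, 7)

Only x is squared. Complete the square in x: (x + 12)² = -20(y - 12).
Vertex (-12, 12); 4p = -20 so p = -5. Opens down.
Focus is p units from the vertex along the axis: (h, k + p).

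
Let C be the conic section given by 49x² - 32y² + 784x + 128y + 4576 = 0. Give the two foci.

Rearranging, 49(x² + 16x) -32(y² - 4y) = -4576.
49(x + 8)² -32(y - 2)² = -4576 + 3136 - 128 = -1568
Divide through by -1568 to get (y - 2)²/49 - (x + 8)²/32 = 1.
Hyperbola, center (-8, 2), transverse axis vertical; a² = 49, b² = 32.
c² = a² + b² = 49 + 32 = 81, so c = 9.
Foci lie on the vertical axis through the center: (h, k ± c).

(-8, -7) and (-8, 11)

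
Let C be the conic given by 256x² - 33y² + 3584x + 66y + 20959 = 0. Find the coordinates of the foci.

Rearranging, 256(x² + 14x) -33(y² - 2y) = -20959.
Complete the square: 256(x + 7)² -33(y - 1)² = -20959 + 12544 - 33 = -8448
Divide by -8448: (y - 1)²/256 - (x + 7)²/33 = 1
Hyperbola, center (-7, 1), transverse axis vertical; a² = 256, b² = 33.
c² = a² + b² = 256 + 33 = 289, so c = 17.
Foci lie on the vertical axis through the center: (h, k ± c).

(-7, -16) and (-7, 18)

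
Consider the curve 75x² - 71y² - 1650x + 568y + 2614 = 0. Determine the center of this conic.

Group the x- and y-terms: 75(x² - 22x) -71(y² - 8y) = -2614
75(x - 11)² -71(y - 4)² = -2614 + 9075 - 1136 = 5325
Divide through by 5325 to get (x - 11)²/71 - (y - 4)²/75 = 1.
Hyperbola with center (11, 4).

(11, 4)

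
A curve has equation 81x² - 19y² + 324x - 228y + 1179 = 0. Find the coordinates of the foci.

(-2, -16) and (-2, 4)

Group: 81(x² + 4x) -19(y² + 12y) = -1179
Complete the square in x and y: 81(x + 2)² -19(y + 6)² = -1179 + 324 - 684 = -1539
Divide through by -1539 to get (y + 6)²/81 - (x + 2)²/19 = 1.
Hyperbola, center (-2, -6), transverse axis vertical; a² = 81, b² = 19.
c² = a² + b² = 81 + 19 = 100, so c = 10.
Foci lie on the vertical axis through the center: (h, k ± c).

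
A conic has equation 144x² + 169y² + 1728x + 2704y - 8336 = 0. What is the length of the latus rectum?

288/13

Collect terms: 144(x² + 12x) + 169(y² + 16y) = 8336
Complete the square in x and y: 144(x + 6)² + 169(y + 8)² = 8336 + 5184 + 10816 = 24336
Divide through by 24336 to get (x + 6)²/169 + (y + 8)²/144 = 1.
Ellipse, center (-6, -8), major axis horizontal; a² = 169, b² = 144.
Latus rectum length = 2b²/a = 2·144/13 = 288/13.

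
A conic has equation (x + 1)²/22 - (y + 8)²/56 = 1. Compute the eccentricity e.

e = √429/11

Center (-1, -8). The positive term is the x-term, so the transverse axis is horizontal; a² = 22, b² = 56.
c² = a² + b² = 78, so c = √78.
e = c/a = √78/√22 = √429/11.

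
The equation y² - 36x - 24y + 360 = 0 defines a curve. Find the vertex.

Only y is squared. Complete the square in y: (y - 12)² = 36(x - 6).
Vertex (6, 12); 4p = 36 so p = 9. Opens right.

(6, 12)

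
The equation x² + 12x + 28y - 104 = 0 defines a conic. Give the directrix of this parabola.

Only x is squared. Complete the square in x: (x + 6)² = -28(y - 5).
Vertex (-6, 5); 4p = -28 so p = -7. Opens down.
Directrix is the horizontal line y = k − p = 5 − (-7) = 12.

y = 12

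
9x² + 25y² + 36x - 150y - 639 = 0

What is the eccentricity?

e = 4/5

Group the x- and y-terms: 9(x² + 4x) + 25(y² - 6y) = 639
Complete the square in x and y: 9(x + 2)² + 25(y - 3)² = 639 + 36 + 225 = 900
Dividing both sides by 900: (x + 2)²/100 + (y - 3)²/36 = 1
Ellipse, center (-2, 3), major axis horizontal; a² = 100, b² = 36.
c² = a² - b² = 64, so c = 8.
e = c/a = 8/10 = 4/5.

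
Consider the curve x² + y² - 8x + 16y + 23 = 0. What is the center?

Group: (x² - 8x) + (y² + 16y) = -23
Complete the square in x and y: (x - 4)² + (y + 8)² = -23 + 16 + 64 = 57
So (x - 4)² + (y + 8)² = 57.
Circle centered at (4, -8) with r² = 57.

(4, -8)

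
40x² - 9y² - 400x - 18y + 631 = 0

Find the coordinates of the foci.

40(x² - 10x) -9(y² + 2y) = -631
40(x - 5)² -9(y + 1)² = -631 + 1000 - 9 = 360
Dividing both sides by 360: (x - 5)²/9 - (y + 1)²/40 = 1
Hyperbola, center (5, -1), transverse axis horizontal; a² = 9, b² = 40.
c² = a² + b² = 9 + 40 = 49, so c = 7.
Foci lie on the horizontal axis through the center: (h ± c, k).

(-2, -1) and (12, -1)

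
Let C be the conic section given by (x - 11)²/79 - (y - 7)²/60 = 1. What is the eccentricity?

Center (11, 7). The positive term is the x-term, so the transverse axis is horizontal; a² = 79, b² = 60.
c² = a² + b² = 139, so c = √139.
e = c/a = √139/√79 = √10981/79.

e = √10981/79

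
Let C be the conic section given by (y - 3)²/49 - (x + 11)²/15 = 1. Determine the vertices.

(-11, -4) and (-11, 10)

Center (-11, 3). The positive term is the y-term, so the transverse axis is vertical; a² = 49, b² = 15.
a = 7. Vertices at (h, k ± a).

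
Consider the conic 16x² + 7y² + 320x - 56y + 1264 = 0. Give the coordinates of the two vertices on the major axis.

(-10, -4) and (-10, 12)

Collect terms: 16(x² + 20x) + 7(y² - 8y) = -1264
Complete the square in x and y: 16(x + 10)² + 7(y - 4)² = -1264 + 1600 + 112 = 448
Divide by 448: (x + 10)²/28 + (y - 4)²/64 = 1
Ellipse, center (-10, 4), major axis vertical; a² = 64, b² = 28.
a = 8. Vertices at (h, k ± a).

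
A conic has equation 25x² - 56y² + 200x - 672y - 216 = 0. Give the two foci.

25(x² + 8x) -56(y² + 12y) = 216
Complete the square in x and y: 25(x + 4)² -56(y + 6)² = 216 + 400 - 2016 = -1400
Divide through by -1400 to get (y + 6)²/25 - (x + 4)²/56 = 1.
Hyperbola, center (-4, -6), transverse axis vertical; a² = 25, b² = 56.
c² = a² + b² = 25 + 56 = 81, so c = 9.
Foci lie on the vertical axis through the center: (h, k ± c).

(-4, -15) and (-4, 3)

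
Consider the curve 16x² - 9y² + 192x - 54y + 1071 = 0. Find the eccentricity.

Group the x- and y-terms: 16(x² + 12x) -9(y² + 6y) = -1071
Completing the square gives 16(x + 6)² -9(y + 3)² = -1071 + 576 - 81 = -576.
Divide through by -576 to get (y + 3)²/64 - (x + 6)²/36 = 1.
Hyperbola, center (-6, -3), transverse axis vertical; a² = 64, b² = 36.
c² = a² + b² = 100, so c = 10.
e = c/a = 10/8 = 5/4.

e = 5/4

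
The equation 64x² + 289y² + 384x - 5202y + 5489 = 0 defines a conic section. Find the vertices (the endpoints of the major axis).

Rearranging, 64(x² + 6x) + 289(y² - 18y) = -5489.
64(x + 3)² + 289(y - 9)² = -5489 + 576 + 23409 = 18496
Divide through by 18496 to get (x + 3)²/289 + (y - 9)²/64 = 1.
Ellipse, center (-3, 9), major axis horizontal; a² = 289, b² = 64.
a = 17. Vertices at (h ± a, k).

(-20, 9) and (14, 9)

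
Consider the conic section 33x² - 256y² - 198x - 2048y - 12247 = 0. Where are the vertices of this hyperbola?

(-13, -4) and (19, -4)

Rearranging, 33(x² - 6x) -256(y² + 8y) = 12247.
33(x - 3)² -256(y + 4)² = 12247 + 297 - 4096 = 8448
Divide through by 8448 to get (x - 3)²/256 - (y + 4)²/33 = 1.
Hyperbola, center (3, -4), transverse axis horizontal; a² = 256, b² = 33.
a = 16. Vertices at (h ± a, k).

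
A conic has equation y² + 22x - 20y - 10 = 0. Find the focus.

Only y is squared. Complete the square in y: (y - 10)² = -22(x - 5).
Vertex (5, 10); 4p = -22 so p = -11/2. Opens left.
Focus is p units from the vertex along the axis: (h + p, k).

(-1/2, 10)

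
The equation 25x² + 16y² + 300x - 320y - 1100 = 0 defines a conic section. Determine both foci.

(-6, 1) and (-6, 19)

Collect terms: 25(x² + 12x) + 16(y² - 20y) = 1100
Complete the square in x and y: 25(x + 6)² + 16(y - 10)² = 1100 + 900 + 1600 = 3600
Divide through by 3600 to get (x + 6)²/144 + (y - 10)²/225 = 1.
Ellipse, center (-6, 10), major axis vertical; a² = 225, b² = 144.
c² = a² - b² = 225 - 144 = 81, so c = 9.
Foci lie on the vertical axis through the center: (h, k ± c).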